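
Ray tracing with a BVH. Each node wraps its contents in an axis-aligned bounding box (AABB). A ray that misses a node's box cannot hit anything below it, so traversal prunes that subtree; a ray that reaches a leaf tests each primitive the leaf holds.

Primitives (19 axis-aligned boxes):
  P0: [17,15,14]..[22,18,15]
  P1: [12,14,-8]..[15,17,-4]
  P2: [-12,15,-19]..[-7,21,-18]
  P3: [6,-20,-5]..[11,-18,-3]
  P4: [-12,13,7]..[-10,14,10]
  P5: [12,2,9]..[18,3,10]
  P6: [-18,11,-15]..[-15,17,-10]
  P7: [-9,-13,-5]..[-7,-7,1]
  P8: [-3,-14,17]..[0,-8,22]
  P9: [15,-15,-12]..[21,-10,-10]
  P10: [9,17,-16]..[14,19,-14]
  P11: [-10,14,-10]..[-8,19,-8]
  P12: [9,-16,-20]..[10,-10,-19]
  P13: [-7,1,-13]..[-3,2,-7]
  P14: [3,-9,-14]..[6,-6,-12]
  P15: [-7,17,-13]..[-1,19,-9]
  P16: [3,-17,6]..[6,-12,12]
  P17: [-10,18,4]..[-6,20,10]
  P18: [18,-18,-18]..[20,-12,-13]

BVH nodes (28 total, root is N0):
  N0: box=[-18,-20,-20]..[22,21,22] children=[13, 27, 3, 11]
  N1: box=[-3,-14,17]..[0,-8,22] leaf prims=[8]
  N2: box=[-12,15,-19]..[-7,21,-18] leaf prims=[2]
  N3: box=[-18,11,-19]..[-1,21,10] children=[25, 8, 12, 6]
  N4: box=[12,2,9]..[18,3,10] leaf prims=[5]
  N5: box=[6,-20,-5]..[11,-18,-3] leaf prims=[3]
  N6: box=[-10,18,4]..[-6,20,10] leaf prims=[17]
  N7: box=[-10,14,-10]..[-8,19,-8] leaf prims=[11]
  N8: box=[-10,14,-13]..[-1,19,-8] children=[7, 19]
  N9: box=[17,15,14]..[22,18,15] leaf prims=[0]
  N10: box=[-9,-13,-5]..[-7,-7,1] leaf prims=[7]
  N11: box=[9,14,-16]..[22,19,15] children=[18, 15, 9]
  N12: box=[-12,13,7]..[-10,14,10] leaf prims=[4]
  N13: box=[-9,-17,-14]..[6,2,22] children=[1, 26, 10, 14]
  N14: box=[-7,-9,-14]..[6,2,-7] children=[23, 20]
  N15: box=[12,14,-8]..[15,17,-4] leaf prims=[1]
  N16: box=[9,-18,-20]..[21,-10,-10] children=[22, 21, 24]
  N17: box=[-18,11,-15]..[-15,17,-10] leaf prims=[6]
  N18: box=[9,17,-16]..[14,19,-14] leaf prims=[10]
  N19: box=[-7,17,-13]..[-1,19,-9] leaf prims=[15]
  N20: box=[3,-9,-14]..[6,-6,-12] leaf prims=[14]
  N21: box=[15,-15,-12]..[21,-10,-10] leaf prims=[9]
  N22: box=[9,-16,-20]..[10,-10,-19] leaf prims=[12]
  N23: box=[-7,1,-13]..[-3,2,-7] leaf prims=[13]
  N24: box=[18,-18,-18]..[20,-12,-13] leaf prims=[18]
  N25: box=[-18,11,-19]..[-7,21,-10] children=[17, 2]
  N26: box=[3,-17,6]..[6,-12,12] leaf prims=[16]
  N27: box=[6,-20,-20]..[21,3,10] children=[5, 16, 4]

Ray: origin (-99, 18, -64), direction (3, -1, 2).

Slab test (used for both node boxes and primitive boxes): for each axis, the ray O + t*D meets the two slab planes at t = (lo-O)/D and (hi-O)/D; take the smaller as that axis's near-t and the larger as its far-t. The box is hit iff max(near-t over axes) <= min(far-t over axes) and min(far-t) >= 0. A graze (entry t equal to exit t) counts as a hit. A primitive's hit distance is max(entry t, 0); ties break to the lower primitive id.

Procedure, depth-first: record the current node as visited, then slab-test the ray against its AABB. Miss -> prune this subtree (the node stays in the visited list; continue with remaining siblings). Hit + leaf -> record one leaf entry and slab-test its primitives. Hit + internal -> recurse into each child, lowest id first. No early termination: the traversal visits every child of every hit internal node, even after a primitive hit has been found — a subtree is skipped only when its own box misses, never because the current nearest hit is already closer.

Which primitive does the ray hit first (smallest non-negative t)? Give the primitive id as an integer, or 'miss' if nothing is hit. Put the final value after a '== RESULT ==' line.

Traverse from the root:
N0 x:[27,121/3] y:[-3,38] z:[22,43] -> hit [27,38], descend [3, 11, 13, 27]
  N3 x:[27,98/3] y:[-3,7] z:[45/2,37] -> miss, prune
  N11 x:[36,121/3] y:[-1,4] z:[24,79/2] -> miss, prune
  N13 x:[30,35] y:[16,35] z:[25,43] -> hit [30,35], descend [1, 10, 14, 26]
    N1 x:[32,33] y:[26,32] z:[81/2,43] -> miss, prune
    N10 x:[30,92/3] y:[25,31] z:[59/2,65/2] -> hit [30,92/3] leaf, test {P7@t=30}
    N14 x:[92/3,35] y:[16,27] z:[25,57/2] -> miss, prune
    N26 x:[34,35] y:[30,35] z:[35,38] -> hit [35,35] leaf, test {P16@t=35}
  N27 x:[35,40] y:[15,38] z:[22,37] -> hit [35,37], descend [4, 5, 16]
    N4 x:[37,39] y:[15,16] z:[73/2,37] -> miss, prune
    N5 x:[35,110/3] y:[36,38] z:[59/2,61/2] -> miss, prune
    N16 x:[36,40] y:[28,36] z:[22,27] -> miss, prune

Visited [0, 3, 11, 13, 1, 10, 14, 26, 27, 4, 5, 16]. Tests: 12 box, 2 leaf. Nearest: P7.

== RESULT ==
7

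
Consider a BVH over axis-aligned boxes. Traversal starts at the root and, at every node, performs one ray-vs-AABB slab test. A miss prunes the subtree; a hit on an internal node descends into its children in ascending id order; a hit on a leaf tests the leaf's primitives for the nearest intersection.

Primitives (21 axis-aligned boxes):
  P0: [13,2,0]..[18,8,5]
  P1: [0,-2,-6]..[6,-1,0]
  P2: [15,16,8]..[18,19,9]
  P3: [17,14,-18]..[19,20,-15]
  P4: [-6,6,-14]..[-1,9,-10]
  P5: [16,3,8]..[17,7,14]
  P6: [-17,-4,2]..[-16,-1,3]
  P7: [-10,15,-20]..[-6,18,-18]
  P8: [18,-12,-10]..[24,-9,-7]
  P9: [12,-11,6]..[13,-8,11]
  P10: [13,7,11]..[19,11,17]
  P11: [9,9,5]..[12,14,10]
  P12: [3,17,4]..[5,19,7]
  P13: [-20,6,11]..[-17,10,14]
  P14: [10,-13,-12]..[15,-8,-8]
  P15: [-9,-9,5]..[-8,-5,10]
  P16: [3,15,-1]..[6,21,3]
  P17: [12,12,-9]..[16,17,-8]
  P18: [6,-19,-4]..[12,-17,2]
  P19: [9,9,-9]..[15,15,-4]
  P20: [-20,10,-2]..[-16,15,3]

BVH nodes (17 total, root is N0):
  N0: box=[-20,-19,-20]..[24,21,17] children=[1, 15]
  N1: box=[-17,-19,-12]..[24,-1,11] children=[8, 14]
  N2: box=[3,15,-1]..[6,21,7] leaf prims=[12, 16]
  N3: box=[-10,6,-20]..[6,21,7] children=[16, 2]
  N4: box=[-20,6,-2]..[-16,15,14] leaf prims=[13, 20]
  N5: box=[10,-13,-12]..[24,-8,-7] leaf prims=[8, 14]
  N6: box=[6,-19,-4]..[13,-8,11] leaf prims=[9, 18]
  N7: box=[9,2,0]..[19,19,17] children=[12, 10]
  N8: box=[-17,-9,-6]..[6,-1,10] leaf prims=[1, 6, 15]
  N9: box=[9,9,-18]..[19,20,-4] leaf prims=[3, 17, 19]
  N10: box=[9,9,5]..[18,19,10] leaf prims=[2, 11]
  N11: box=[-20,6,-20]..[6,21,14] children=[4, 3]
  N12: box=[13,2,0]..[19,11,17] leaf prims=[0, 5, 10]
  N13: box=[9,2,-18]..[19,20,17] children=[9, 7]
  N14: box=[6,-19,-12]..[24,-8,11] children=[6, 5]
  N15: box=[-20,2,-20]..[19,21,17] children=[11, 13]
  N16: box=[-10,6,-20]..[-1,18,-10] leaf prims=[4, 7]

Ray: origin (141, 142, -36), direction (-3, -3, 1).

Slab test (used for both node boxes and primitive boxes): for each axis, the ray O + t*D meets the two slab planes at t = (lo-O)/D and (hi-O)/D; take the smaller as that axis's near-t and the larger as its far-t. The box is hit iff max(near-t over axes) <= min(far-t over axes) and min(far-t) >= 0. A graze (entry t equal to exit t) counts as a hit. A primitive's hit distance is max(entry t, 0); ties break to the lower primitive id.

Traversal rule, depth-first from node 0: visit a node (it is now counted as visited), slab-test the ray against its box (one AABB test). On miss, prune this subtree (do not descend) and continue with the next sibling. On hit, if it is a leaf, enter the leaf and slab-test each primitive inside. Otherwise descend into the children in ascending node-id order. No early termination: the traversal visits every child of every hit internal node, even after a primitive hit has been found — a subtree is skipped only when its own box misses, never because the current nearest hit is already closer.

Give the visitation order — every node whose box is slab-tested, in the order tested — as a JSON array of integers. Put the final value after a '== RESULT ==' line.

Walk:
N0 x:[39,161/3] y:[121/3,161/3] z:[16,53] -> hit [121/3,53], descend [1, 15]
  N1 x:[39,158/3] y:[143/3,161/3] z:[24,47] -> miss, prune
  N15 x:[122/3,161/3] y:[121/3,140/3] z:[16,53] -> hit [122/3,140/3], descend [11, 13]
    N11 x:[45,161/3] y:[121/3,136/3] z:[16,50] -> hit [45,136/3], descend [3, 4]
      N3 x:[45,151/3] y:[121/3,136/3] z:[16,43] -> miss, prune
      N4 x:[157/3,161/3] y:[127/3,136/3] z:[34,50] -> miss, prune
    N13 x:[122/3,44] y:[122/3,140/3] z:[18,53] -> hit [122/3,44], descend [7, 9]
      N7 x:[122/3,44] y:[41,140/3] z:[36,53] -> hit [41,44], descend [10, 12]
        N10 x:[41,44] y:[41,133/3] z:[41,46] -> hit [41,44] leaf, test {P2(miss), P11@t=43}
        N12 x:[122/3,128/3] y:[131/3,140/3] z:[36,53] -> miss, prune
      N9 x:[122/3,44] y:[122/3,133/3] z:[18,32] -> miss, prune

Visited [0, 1, 15, 11, 3, 4, 13, 7, 10, 12, 9]. Tests: 11 box, 1 leaf. Nearest: P11.

== RESULT ==
[0, 1, 15, 11, 3, 4, 13, 7, 10, 12, 9]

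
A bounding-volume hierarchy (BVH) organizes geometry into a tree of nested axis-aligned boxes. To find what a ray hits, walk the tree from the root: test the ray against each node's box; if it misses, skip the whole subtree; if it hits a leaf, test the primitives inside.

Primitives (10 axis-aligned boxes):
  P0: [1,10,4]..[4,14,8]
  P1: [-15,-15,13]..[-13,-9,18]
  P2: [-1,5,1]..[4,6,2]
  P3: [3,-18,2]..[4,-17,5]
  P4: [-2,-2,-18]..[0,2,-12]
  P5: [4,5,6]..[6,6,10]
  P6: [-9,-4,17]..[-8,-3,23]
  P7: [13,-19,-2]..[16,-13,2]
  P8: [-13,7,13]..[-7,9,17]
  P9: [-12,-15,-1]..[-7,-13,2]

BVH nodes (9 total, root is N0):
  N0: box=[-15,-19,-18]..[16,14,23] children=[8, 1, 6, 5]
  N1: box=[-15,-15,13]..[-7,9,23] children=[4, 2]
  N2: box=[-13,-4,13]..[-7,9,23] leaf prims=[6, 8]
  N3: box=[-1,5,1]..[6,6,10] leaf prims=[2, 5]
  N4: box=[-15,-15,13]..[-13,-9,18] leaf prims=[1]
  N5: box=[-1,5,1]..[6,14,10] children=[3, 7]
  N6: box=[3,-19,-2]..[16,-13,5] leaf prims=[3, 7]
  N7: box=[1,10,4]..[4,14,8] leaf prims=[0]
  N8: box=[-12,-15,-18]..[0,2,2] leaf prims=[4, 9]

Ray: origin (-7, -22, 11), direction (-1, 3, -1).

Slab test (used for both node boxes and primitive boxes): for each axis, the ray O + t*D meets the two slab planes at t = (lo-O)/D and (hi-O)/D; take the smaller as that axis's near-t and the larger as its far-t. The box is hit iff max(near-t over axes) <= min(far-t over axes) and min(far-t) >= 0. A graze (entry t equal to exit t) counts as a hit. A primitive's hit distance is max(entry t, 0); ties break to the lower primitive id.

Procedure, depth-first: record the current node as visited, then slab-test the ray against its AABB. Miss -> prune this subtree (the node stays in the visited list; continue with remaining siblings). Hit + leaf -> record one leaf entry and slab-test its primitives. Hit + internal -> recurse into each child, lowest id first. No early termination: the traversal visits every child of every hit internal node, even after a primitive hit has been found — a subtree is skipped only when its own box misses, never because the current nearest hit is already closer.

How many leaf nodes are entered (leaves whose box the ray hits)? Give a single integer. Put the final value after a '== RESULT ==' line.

Walk:
N0 x:[-23,8] y:[1,12] z:[-12,29] -> hit [1,8], descend [1, 5, 6, 8]
  N1 x:[0,8] y:[7/3,31/3] z:[-12,-2] -> miss, prune
  N5 x:[-13,-6] y:[9,12] z:[1,10] -> miss, prune
  N6 x:[-23,-10] y:[1,3] z:[6,13] -> miss, prune
  N8 x:[-7,5] y:[7/3,8] z:[9,29] -> miss, prune

order=[0, 1, 5, 6, 8]  |boxes|=5  |leaves|=0  hit=miss

== RESULT ==
0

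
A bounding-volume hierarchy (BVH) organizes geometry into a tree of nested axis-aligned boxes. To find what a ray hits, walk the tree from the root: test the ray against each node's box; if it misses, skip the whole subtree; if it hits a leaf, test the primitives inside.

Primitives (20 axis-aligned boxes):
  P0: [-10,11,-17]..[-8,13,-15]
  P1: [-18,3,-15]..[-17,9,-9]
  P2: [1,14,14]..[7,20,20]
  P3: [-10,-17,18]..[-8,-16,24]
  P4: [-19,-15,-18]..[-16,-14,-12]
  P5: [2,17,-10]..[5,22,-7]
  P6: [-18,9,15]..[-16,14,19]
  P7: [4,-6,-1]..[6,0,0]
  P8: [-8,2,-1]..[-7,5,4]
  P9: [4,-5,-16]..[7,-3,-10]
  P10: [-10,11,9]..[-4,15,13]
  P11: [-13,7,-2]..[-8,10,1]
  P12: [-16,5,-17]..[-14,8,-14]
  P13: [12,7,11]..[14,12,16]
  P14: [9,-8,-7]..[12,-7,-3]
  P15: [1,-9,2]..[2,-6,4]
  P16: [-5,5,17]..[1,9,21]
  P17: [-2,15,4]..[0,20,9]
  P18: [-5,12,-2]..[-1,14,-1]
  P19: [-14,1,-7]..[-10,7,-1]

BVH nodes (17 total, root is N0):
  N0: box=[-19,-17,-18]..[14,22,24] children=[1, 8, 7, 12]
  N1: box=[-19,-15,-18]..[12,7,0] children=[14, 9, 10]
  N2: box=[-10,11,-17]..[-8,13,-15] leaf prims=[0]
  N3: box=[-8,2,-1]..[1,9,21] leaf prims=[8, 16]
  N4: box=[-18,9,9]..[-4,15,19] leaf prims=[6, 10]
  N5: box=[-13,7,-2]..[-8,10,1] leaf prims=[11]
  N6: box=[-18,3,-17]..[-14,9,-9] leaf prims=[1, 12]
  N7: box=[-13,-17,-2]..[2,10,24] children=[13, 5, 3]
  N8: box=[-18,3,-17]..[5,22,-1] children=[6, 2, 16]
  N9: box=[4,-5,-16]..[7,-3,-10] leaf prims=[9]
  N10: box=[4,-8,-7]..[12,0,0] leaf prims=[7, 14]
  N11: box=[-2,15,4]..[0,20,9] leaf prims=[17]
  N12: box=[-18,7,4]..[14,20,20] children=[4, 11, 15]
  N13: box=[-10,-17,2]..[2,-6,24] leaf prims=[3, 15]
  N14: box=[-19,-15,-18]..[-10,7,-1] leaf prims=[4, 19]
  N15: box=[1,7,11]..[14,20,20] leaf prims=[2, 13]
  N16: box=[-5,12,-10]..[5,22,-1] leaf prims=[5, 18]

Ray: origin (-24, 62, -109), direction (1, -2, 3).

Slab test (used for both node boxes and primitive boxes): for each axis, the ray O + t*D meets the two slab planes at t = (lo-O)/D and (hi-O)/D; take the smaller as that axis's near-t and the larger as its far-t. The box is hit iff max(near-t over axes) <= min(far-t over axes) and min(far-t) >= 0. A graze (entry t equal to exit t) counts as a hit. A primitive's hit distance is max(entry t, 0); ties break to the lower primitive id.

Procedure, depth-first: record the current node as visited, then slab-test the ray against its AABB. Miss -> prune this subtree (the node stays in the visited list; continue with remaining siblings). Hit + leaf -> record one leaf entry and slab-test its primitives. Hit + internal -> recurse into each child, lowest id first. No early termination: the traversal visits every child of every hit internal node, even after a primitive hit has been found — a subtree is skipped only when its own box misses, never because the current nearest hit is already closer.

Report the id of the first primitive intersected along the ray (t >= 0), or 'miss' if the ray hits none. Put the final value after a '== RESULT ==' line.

Traverse from the root:
N0 x:[5,38] y:[20,79/2] z:[91/3,133/3] -> hit [91/3,38], descend [1, 7, 8, 12]
  N1 x:[5,36] y:[55/2,77/2] z:[91/3,109/3] -> hit [91/3,36], descend [9, 10, 14]
    N9 x:[28,31] y:[65/2,67/2] z:[31,33] -> miss, prune
    N10 x:[28,36] y:[31,35] z:[34,109/3] -> hit [34,35] leaf, test {P7(miss), P14@t=69/2}
    N14 x:[5,14] y:[55/2,77/2] z:[91/3,36] -> miss, prune
  N7 x:[11,26] y:[26,79/2] z:[107/3,133/3] -> miss, prune
  N8 x:[6,29] y:[20,59/2] z:[92/3,36] -> miss, prune
  N12 x:[6,38] y:[21,55/2] z:[113/3,43] -> miss, prune

Summary -> nodes [0, 1, 9, 10, 14, 7, 8, 12]; box-tests=8; leaf-entries=1; first=P14

== RESULT ==
14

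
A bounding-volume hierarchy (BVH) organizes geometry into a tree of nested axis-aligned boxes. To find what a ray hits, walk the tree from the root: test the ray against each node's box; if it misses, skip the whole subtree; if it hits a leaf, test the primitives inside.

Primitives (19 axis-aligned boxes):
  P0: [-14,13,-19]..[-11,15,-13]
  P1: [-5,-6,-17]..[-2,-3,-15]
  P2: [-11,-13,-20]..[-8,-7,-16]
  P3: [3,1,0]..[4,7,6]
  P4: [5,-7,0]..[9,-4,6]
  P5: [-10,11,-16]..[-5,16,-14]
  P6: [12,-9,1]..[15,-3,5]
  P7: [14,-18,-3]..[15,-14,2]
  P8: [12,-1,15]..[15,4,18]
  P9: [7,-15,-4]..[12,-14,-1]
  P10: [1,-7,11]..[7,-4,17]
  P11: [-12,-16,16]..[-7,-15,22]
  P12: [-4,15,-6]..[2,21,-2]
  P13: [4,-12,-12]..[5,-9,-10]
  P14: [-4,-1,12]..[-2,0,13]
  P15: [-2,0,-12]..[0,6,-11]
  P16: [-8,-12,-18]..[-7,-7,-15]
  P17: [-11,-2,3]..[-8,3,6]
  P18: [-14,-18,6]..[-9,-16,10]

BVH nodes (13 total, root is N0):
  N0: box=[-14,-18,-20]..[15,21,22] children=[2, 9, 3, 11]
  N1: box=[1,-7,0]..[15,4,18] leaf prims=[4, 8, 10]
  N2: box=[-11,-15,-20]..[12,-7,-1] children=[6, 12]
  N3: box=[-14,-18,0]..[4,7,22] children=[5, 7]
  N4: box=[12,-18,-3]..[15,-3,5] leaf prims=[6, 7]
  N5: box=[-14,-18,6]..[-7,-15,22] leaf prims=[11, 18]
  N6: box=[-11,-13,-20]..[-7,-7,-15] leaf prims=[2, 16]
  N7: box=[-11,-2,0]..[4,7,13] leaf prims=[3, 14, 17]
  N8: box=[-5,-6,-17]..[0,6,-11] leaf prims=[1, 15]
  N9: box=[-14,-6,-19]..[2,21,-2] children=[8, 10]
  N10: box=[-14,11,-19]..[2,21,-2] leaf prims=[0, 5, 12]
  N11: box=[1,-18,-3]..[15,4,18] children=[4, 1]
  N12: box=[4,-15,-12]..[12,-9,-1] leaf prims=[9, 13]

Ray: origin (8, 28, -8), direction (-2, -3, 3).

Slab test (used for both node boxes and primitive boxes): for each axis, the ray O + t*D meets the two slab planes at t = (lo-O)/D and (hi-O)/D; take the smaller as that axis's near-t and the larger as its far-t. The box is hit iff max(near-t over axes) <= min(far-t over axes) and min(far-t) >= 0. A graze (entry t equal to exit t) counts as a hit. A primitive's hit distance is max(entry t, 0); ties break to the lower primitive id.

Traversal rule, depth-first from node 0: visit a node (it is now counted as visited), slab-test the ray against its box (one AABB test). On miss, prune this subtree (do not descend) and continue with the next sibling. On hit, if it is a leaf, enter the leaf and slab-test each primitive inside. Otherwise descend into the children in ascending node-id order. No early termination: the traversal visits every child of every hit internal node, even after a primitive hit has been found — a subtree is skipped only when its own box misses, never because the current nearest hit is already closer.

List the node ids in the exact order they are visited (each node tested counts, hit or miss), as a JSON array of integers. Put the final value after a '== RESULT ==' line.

Traverse from the root:
N0 x:[-7/2,11] y:[7/3,46/3] z:[-4,10] -> hit [7/3,10], descend [2, 3, 9, 11]
  N2 x:[-2,19/2] y:[35/3,43/3] z:[-4,7/3] -> miss, prune
  N3 x:[2,11] y:[7,46/3] z:[8/3,10] -> hit [7,10], descend [5, 7]
    N5 x:[15/2,11] y:[43/3,46/3] z:[14/3,10] -> miss, prune
    N7 x:[2,19/2] y:[7,10] z:[8/3,7] -> hit [7,7] leaf, test {P3(miss), P14(miss), P17(miss)}
  N9 x:[3,11] y:[7/3,34/3] z:[-11/3,2] -> miss, prune
  N11 x:[-7/2,7/2] y:[8,46/3] z:[5/3,26/3] -> miss, prune

7 AABB tests over nodes [0, 2, 3, 5, 7, 9, 11]; 1 leaf entered; closest miss.

== RESULT ==
[0, 2, 3, 5, 7, 9, 11]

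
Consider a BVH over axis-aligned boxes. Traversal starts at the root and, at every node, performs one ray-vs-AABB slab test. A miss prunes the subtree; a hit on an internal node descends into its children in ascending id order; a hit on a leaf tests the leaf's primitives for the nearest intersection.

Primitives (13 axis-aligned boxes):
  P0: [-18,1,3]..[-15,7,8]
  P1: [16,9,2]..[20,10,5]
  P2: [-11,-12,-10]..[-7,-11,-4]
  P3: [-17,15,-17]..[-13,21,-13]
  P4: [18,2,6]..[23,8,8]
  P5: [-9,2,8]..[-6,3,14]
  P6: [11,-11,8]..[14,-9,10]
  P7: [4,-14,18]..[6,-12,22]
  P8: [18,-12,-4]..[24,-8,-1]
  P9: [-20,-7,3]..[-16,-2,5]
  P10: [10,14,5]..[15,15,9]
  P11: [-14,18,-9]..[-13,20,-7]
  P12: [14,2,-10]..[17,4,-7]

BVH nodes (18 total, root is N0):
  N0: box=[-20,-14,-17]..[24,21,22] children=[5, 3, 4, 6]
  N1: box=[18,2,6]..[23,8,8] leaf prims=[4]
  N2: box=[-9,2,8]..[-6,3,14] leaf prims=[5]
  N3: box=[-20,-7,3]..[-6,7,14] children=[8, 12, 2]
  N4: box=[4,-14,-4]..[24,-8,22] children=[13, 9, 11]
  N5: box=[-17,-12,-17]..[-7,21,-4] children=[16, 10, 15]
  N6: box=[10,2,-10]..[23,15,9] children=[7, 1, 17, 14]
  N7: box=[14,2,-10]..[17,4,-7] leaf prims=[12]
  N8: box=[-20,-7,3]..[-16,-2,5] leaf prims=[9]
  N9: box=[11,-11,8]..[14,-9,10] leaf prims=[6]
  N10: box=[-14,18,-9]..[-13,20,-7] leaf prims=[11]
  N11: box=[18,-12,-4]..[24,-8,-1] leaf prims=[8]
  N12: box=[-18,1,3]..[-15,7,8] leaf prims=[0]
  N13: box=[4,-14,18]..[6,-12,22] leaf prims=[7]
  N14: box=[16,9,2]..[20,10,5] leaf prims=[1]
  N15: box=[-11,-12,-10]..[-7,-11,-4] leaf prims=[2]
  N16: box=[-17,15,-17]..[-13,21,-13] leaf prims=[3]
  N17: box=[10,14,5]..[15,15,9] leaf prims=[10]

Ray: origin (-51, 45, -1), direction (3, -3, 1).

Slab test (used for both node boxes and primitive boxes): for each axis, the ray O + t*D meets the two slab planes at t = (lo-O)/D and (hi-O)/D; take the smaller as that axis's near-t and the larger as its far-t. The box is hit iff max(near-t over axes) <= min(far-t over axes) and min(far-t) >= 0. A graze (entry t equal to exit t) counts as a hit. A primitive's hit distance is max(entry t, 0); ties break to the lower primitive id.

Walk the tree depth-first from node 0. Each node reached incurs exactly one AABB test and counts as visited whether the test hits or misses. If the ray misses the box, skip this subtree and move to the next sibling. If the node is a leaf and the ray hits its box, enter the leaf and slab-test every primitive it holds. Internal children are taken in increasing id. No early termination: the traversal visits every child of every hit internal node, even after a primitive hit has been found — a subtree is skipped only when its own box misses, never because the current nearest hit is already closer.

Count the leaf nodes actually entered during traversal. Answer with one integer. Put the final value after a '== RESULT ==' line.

Traverse from the root:
N0 x:[31/3,25] y:[8,59/3] z:[-16,23] -> hit [31/3,59/3], descend [3, 4, 5, 6]
  N3 x:[31/3,15] y:[38/3,52/3] z:[4,15] -> hit [38/3,15], descend [2, 8, 12]
    N2 x:[14,15] y:[14,43/3] z:[9,15] -> hit [14,43/3] leaf, test {P5@t=14}
    N8 x:[31/3,35/3] y:[47/3,52/3] z:[4,6] -> miss, prune
    N12 x:[11,12] y:[38/3,44/3] z:[4,9] -> miss, prune
  N4 x:[55/3,25] y:[53/3,59/3] z:[-3,23] -> hit [55/3,59/3], descend [9, 11, 13]
    N9 x:[62/3,65/3] y:[18,56/3] z:[9,11] -> miss, prune
    N11 x:[23,25] y:[53/3,19] z:[-3,0] -> miss, prune
    N13 x:[55/3,19] y:[19,59/3] z:[19,23] -> hit [19,19] leaf, test {P7@t=19}
  N5 x:[34/3,44/3] y:[8,19] z:[-16,-3] -> miss, prune
  N6 x:[61/3,74/3] y:[10,43/3] z:[-9,10] -> miss, prune

11 AABB tests over nodes [0, 3, 2, 8, 12, 4, 9, 11, 13, 5, 6]; 2 leaves entered; closest P5.

== RESULT ==
2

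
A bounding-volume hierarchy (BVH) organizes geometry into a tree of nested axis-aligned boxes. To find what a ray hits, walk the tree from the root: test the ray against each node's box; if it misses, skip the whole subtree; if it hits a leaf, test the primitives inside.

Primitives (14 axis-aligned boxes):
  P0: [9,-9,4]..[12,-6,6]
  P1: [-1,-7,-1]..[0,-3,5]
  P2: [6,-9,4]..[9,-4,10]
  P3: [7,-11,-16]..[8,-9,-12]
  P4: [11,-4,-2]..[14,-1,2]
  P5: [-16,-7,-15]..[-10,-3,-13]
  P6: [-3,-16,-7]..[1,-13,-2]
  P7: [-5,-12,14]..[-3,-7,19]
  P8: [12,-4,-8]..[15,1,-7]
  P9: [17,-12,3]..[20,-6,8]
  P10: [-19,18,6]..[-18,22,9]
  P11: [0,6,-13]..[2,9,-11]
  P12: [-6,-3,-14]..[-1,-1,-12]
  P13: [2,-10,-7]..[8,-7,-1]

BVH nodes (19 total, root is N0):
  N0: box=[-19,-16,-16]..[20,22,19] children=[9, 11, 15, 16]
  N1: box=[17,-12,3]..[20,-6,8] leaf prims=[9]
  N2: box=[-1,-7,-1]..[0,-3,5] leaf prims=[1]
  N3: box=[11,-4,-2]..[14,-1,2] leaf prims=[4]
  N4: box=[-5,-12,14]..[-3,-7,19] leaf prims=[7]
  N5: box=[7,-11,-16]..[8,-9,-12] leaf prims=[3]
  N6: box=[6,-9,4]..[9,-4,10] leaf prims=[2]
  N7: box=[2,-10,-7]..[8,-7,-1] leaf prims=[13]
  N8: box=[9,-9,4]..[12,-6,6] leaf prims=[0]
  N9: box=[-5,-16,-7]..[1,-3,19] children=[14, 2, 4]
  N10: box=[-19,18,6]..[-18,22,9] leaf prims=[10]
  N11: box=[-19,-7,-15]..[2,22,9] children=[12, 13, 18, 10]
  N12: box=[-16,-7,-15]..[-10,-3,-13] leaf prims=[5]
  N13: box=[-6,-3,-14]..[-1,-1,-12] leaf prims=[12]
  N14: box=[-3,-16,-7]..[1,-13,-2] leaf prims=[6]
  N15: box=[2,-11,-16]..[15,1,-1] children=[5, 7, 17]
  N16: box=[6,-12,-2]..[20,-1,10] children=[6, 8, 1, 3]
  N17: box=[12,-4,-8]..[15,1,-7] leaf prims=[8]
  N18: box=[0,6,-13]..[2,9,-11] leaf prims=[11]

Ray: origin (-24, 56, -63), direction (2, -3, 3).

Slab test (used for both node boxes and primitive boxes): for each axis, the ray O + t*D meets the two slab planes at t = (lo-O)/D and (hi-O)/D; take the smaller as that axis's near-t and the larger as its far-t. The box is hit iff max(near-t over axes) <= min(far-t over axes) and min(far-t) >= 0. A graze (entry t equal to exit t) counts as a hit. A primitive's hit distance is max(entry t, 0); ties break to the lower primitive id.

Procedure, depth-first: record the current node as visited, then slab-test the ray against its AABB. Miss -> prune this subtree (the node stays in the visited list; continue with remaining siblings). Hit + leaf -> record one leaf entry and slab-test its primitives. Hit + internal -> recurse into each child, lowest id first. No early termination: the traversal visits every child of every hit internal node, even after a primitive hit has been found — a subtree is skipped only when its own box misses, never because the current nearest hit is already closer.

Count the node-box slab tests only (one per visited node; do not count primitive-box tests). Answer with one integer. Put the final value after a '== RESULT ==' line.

Trace the traversal:
N0 x:[5/2,22] y:[34/3,24] z:[47/3,82/3] -> hit [47/3,22], descend [9, 11, 15, 16]
  N9 x:[19/2,25/2] y:[59/3,24] z:[56/3,82/3] -> miss, prune
  N11 x:[5/2,13] y:[34/3,21] z:[16,24] -> miss, prune
  N15 x:[13,39/2] y:[55/3,67/3] z:[47/3,62/3] -> hit [55/3,39/2], descend [5, 7, 17]
    N5 x:[31/2,16] y:[65/3,67/3] z:[47/3,17] -> miss, prune
    N7 x:[13,16] y:[21,22] z:[56/3,62/3] -> miss, prune
    N17 x:[18,39/2] y:[55/3,20] z:[55/3,56/3] -> hit [55/3,56/3] leaf, test {P8@t=55/3}
  N16 x:[15,22] y:[19,68/3] z:[61/3,73/3] -> hit [61/3,22], descend [1, 3, 6, 8]
    N1 x:[41/2,22] y:[62/3,68/3] z:[22,71/3] -> hit [22,22] leaf, test {P9@t=22}
    N3 x:[35/2,19] y:[19,20] z:[61/3,65/3] -> miss, prune
    N6 x:[15,33/2] y:[20,65/3] z:[67/3,73/3] -> miss, prune
    N8 x:[33/2,18] y:[62/3,65/3] z:[67/3,23] -> miss, prune

Summary -> nodes [0, 9, 11, 15, 5, 7, 17, 16, 1, 3, 6, 8]; box-tests=12; leaf-entries=2; first=P8

== RESULT ==
12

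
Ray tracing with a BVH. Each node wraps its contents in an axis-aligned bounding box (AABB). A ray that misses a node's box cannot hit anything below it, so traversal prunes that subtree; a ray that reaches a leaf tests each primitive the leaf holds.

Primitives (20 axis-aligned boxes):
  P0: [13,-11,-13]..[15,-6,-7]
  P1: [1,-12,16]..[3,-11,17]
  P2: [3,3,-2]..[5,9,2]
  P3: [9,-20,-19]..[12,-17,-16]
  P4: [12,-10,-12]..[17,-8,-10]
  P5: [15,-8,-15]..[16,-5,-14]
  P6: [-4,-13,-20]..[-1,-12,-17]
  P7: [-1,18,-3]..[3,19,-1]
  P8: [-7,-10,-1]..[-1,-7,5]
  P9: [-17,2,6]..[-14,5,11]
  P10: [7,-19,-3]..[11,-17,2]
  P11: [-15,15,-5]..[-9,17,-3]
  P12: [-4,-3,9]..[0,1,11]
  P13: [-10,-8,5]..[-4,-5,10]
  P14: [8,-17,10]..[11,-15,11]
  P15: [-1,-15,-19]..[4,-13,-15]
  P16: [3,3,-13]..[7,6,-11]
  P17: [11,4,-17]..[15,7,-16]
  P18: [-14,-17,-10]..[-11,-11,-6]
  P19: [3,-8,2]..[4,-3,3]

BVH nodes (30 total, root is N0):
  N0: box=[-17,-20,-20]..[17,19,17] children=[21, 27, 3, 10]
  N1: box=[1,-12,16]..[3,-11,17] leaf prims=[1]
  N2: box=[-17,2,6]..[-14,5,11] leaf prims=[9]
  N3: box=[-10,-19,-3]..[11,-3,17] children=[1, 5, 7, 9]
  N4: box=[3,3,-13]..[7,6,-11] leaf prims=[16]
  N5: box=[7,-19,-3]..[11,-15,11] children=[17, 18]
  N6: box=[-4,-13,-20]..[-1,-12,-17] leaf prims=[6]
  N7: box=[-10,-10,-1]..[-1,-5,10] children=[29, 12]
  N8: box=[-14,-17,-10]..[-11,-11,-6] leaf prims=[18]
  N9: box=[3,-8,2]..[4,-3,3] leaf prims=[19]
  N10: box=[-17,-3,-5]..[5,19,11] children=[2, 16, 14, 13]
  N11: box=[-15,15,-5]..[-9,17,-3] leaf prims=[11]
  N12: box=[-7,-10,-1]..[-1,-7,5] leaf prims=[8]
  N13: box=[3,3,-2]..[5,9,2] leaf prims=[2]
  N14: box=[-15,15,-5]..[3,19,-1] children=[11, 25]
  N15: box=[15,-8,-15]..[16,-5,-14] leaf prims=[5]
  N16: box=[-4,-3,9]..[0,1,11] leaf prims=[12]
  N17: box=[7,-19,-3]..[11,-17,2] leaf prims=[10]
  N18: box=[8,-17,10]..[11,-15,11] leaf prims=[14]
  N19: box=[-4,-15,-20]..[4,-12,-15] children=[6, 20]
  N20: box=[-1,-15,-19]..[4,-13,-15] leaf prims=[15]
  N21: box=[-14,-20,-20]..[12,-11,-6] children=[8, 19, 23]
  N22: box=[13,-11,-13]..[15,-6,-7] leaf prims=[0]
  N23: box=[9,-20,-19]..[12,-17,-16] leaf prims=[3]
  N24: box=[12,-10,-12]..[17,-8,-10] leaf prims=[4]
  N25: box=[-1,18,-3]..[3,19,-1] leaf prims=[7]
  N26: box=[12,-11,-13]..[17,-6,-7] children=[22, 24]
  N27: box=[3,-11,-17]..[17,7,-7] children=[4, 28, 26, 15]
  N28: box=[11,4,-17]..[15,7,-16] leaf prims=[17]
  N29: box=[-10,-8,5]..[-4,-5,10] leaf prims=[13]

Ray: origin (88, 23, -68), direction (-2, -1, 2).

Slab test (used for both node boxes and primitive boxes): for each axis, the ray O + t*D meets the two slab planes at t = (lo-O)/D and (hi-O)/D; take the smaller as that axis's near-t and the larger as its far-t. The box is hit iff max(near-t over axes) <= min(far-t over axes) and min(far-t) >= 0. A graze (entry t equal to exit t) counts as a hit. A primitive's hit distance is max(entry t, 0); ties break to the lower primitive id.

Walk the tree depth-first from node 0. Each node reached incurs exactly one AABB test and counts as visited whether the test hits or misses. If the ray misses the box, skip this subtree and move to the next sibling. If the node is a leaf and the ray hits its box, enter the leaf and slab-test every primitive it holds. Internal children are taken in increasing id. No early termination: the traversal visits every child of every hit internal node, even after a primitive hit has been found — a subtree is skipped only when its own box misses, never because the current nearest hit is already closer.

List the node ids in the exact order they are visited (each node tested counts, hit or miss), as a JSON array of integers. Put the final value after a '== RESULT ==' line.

Walk:
N0 x:[71/2,105/2] y:[4,43] z:[24,85/2] -> hit [71/2,85/2], descend [3, 10, 21, 27]
  N3 x:[77/2,49] y:[26,42] z:[65/2,85/2] -> hit [77/2,42], descend [1, 5, 7, 9]
    N1 x:[85/2,87/2] y:[34,35] z:[42,85/2] -> miss, prune
    N5 x:[77/2,81/2] y:[38,42] z:[65/2,79/2] -> hit [77/2,79/2], descend [17, 18]
      N17 x:[77/2,81/2] y:[40,42] z:[65/2,35] -> miss, prune
      N18 x:[77/2,40] y:[38,40] z:[39,79/2] -> hit [39,79/2] leaf, test {P14@t=39}
    N7 x:[89/2,49] y:[28,33] z:[67/2,39] -> miss, prune
    N9 x:[42,85/2] y:[26,31] z:[35,71/2] -> miss, prune
  N10 x:[83/2,105/2] y:[4,26] z:[63/2,79/2] -> miss, prune
  N21 x:[38,51] y:[34,43] z:[24,31] -> miss, prune
  N27 x:[71/2,85/2] y:[16,34] z:[51/2,61/2] -> miss, prune

Summary -> nodes [0, 3, 1, 5, 17, 18, 7, 9, 10, 21, 27]; box-tests=11; leaf-entries=1; first=P14

== RESULT ==
[0, 3, 1, 5, 17, 18, 7, 9, 10, 21, 27]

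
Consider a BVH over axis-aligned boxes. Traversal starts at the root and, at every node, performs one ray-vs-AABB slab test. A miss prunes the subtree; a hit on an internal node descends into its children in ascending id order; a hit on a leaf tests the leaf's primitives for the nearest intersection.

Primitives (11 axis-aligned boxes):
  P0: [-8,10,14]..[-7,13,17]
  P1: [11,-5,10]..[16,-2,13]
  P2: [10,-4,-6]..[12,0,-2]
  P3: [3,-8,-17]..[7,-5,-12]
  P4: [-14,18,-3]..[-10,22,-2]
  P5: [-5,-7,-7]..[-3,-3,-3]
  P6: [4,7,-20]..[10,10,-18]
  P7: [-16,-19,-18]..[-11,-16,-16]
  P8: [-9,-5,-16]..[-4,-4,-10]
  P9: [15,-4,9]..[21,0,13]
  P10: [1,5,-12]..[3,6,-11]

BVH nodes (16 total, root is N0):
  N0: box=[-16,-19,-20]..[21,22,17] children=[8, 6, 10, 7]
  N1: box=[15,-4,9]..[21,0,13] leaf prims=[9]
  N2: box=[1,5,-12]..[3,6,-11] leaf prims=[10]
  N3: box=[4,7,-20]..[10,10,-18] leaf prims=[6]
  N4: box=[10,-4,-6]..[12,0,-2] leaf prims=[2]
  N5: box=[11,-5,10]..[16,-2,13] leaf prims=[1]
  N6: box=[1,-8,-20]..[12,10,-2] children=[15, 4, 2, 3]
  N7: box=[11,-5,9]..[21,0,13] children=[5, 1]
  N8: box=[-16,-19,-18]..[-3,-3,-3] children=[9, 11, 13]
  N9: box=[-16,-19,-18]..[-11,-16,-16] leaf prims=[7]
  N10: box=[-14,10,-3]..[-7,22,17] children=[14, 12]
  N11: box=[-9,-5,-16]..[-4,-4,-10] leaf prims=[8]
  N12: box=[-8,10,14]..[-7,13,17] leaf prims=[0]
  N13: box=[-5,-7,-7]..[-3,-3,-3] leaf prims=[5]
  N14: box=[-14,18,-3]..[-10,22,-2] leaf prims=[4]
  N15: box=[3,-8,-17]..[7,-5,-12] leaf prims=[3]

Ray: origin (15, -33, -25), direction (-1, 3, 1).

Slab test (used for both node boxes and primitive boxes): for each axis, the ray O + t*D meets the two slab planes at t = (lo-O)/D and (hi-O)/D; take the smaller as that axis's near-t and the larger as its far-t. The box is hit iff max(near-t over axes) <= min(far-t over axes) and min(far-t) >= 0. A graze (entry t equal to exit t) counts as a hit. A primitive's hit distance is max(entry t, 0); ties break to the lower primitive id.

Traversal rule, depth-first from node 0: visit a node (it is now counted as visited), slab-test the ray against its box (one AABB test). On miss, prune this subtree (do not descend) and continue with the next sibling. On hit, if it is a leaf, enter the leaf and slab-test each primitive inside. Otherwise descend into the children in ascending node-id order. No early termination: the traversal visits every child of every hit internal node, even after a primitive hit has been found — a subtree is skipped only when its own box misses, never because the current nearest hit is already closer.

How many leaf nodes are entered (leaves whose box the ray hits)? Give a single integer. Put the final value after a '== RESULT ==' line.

Walk:
N0 x:[-6,31] y:[14/3,55/3] z:[5,42] -> hit [5,55/3], descend [6, 7, 8, 10]
  N6 x:[3,14] y:[25/3,43/3] z:[5,23] -> hit [25/3,14], descend [2, 3, 4, 15]
    N2 x:[12,14] y:[38/3,13] z:[13,14] -> hit [13,13] leaf, test {P10@t=13}
    N3 x:[5,11] y:[40/3,43/3] z:[5,7] -> miss, prune
    N4 x:[3,5] y:[29/3,11] z:[19,23] -> miss, prune
    N15 x:[8,12] y:[25/3,28/3] z:[8,13] -> hit [25/3,28/3] leaf, test {P3@t=25/3}
  N7 x:[-6,4] y:[28/3,11] z:[34,38] -> miss, prune
  N8 x:[18,31] y:[14/3,10] z:[7,22] -> miss, prune
  N10 x:[22,29] y:[43/3,55/3] z:[22,42] -> miss, prune

Summary -> nodes [0, 6, 2, 3, 4, 15, 7, 8, 10]; box-tests=9; leaf-entries=2; first=P3

== RESULT ==
2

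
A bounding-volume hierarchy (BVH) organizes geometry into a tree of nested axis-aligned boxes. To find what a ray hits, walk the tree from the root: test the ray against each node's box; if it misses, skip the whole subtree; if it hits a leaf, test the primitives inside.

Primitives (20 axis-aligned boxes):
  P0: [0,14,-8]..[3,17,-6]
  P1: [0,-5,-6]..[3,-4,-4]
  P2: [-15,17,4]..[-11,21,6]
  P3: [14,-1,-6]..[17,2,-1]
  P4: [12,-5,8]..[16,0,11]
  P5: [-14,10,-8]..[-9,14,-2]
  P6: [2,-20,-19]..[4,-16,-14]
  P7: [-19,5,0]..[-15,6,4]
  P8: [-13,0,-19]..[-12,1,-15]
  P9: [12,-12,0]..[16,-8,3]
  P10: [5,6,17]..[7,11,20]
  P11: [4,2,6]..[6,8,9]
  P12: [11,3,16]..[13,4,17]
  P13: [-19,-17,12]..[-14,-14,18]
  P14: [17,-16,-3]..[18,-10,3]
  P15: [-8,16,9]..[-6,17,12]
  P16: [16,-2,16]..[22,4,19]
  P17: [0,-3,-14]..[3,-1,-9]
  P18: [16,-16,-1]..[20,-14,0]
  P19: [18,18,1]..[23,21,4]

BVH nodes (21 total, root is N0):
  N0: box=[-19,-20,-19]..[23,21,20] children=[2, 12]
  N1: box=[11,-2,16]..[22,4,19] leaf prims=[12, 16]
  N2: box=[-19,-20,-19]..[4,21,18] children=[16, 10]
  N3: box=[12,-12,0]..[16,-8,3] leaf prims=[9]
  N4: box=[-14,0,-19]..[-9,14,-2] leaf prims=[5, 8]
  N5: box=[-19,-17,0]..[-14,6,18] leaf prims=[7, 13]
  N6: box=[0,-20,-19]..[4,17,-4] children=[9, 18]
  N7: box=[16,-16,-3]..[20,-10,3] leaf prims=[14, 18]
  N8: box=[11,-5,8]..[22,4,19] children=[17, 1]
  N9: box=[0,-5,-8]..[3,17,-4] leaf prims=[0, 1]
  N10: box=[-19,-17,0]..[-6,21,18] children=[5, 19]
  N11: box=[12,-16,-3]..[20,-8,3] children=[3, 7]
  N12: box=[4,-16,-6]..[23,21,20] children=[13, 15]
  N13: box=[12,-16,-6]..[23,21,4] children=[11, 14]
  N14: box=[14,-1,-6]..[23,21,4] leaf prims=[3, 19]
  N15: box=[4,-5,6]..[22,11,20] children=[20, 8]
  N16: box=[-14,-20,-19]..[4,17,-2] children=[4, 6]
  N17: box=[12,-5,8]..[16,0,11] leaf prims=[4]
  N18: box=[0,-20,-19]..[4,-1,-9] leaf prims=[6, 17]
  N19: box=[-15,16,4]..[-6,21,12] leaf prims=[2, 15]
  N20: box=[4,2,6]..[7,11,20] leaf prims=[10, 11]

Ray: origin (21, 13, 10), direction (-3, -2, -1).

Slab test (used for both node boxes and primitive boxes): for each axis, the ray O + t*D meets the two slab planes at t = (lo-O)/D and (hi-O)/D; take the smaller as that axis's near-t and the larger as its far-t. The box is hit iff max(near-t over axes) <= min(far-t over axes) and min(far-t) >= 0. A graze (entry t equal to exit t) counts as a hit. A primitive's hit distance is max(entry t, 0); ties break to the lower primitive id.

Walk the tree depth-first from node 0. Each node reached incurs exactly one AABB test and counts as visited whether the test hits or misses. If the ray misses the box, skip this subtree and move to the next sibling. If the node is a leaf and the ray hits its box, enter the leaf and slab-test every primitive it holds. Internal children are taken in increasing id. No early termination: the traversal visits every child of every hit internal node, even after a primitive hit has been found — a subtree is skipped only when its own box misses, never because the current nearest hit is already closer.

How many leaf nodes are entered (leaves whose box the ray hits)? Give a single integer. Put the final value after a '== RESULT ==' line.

Walk:
N0 x:[-2/3,40/3] y:[-4,33/2] z:[-10,29] -> hit [-2/3,40/3], descend [2, 12]
  N2 x:[17/3,40/3] y:[-4,33/2] z:[-8,29] -> hit [17/3,40/3], descend [10, 16]
    N10 x:[9,40/3] y:[-4,15] z:[-8,10] -> hit [9,10], descend [5, 19]
      N5 x:[35/3,40/3] y:[7/2,15] z:[-8,10] -> miss, prune
      N19 x:[9,12] y:[-4,-3/2] z:[-2,6] -> miss, prune
    N16 x:[17/3,35/3] y:[-2,33/2] z:[12,29] -> miss, prune
  N12 x:[-2/3,17/3] y:[-4,29/2] z:[-10,16] -> hit [-2/3,17/3], descend [13, 15]
    N13 x:[-2/3,3] y:[-4,29/2] z:[6,16] -> miss, prune
    N15 x:[-1/3,17/3] y:[1,9] z:[-10,4] -> hit [1,4], descend [8, 20]
      N8 x:[-1/3,10/3] y:[9/2,9] z:[-9,2] -> miss, prune
      N20 x:[14/3,17/3] y:[1,11/2] z:[-10,4] -> miss, prune

11 AABB tests over nodes [0, 2, 10, 5, 19, 16, 12, 13, 15, 8, 20]; 0 leaves entered; closest miss.

== RESULT ==
0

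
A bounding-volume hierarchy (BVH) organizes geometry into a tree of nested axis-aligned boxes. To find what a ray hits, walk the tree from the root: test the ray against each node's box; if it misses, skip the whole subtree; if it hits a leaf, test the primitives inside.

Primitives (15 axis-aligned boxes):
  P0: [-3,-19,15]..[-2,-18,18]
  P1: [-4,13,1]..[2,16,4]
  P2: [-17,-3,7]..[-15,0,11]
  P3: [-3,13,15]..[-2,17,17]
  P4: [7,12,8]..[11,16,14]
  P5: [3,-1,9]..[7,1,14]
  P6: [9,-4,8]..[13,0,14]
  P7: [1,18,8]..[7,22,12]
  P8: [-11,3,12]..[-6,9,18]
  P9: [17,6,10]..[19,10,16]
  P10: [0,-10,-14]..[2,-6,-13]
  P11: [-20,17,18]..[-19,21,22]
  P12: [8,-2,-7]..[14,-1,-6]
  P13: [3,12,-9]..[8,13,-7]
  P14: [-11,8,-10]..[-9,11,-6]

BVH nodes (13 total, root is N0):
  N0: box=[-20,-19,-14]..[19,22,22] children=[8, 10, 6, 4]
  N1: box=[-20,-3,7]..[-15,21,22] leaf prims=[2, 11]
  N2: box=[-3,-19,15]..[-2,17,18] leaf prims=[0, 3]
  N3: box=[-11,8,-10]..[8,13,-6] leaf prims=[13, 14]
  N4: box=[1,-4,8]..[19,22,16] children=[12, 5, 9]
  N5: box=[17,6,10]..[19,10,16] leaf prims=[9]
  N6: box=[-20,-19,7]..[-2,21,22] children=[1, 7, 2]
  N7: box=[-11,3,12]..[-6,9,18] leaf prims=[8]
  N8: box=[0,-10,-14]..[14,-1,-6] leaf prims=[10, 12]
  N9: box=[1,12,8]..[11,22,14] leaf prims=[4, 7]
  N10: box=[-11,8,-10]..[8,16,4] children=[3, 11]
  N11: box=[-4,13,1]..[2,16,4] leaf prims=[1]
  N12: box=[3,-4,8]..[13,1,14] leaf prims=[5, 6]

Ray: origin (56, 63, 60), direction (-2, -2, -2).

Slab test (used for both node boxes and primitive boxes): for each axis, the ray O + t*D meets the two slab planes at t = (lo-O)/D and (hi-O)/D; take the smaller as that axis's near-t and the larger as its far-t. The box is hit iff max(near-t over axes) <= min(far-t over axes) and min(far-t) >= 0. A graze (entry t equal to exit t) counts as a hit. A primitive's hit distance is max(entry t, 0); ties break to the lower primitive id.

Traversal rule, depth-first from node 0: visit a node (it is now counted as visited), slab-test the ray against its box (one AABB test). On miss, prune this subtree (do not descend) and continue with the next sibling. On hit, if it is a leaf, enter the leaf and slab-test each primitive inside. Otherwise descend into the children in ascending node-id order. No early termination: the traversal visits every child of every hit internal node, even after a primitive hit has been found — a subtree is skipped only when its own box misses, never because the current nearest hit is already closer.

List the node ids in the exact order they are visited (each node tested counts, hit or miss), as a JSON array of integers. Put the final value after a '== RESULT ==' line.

Trace the traversal:
N0 x:[37/2,38] y:[41/2,41] z:[19,37] -> hit [41/2,37], descend [4, 6, 8, 10]
  N4 x:[37/2,55/2] y:[41/2,67/2] z:[22,26] -> hit [22,26], descend [5, 9, 12]
    N5 x:[37/2,39/2] y:[53/2,57/2] z:[22,25] -> miss, prune
    N9 x:[45/2,55/2] y:[41/2,51/2] z:[23,26] -> hit [23,51/2] leaf, test {P4@t=47/2, P7(miss)}
    N12 x:[43/2,53/2] y:[31,67/2] z:[23,26] -> miss, prune
  N6 x:[29,38] y:[21,41] z:[19,53/2] -> miss, prune
  N8 x:[21,28] y:[32,73/2] z:[33,37] -> miss, prune
  N10 x:[24,67/2] y:[47/2,55/2] z:[28,35] -> miss, prune

Summary -> nodes [0, 4, 5, 9, 12, 6, 8, 10]; box-tests=8; leaf-entries=1; first=P4

== RESULT ==
[0, 4, 5, 9, 12, 6, 8, 10]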